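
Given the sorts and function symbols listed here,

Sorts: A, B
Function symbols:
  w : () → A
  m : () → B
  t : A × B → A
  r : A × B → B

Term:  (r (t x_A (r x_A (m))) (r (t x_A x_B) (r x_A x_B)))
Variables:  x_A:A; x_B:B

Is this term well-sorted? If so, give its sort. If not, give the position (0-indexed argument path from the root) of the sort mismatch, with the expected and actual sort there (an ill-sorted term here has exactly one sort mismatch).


well-sorted; sort = B

    x_A : A
      x_A : A
      (m) : B
    (r x_A (m)) : B
  (t x_A (r x_A (m))) : A
      x_A : A
      x_B : B
    (t x_A x_B) : A
      x_A : A
      x_B : B
    (r x_A x_B) : B
  (r (t x_A x_B) (r x_A x_B)) : B
(r (t x_A (r x_A (m))) (r (t x_A x_B) (r x_A x_B))) : B


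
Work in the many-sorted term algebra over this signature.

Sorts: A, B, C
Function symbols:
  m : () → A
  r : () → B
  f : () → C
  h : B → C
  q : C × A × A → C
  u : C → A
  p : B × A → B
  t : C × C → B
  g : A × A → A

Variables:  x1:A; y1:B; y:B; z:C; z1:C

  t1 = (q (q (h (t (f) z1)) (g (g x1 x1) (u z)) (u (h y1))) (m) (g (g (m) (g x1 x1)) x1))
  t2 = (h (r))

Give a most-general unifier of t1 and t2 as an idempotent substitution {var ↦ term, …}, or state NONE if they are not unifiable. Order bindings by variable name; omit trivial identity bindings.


NONE (not unifiable)

head clash or occurs-check failure — not unifiable


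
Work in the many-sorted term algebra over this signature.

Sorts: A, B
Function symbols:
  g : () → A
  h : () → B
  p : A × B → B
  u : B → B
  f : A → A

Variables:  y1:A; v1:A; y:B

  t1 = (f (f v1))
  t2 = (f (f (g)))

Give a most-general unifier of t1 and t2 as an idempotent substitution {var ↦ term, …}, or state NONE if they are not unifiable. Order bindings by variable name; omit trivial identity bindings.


{v1 ↦ (g)}


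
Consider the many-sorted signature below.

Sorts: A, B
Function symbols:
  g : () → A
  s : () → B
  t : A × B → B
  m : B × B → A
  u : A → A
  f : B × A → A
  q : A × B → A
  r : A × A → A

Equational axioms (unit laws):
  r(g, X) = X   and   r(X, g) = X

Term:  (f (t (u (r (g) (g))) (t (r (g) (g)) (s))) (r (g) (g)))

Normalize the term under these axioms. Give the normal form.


normal form = (f (t (u (g)) (t (g) (s))) (g))

1. (f (t (u (r (g) (g))) (t (r (g) (g)) (s))) (r (g) (g)))  →  (f (t (u (g)) (t (r (g) (g)) (s))) (r (g) (g)))
2. (f (t (u (g)) (t (r (g) (g)) (s))) (r (g) (g)))  →  (f (t (u (g)) (t (g) (s))) (r (g) (g)))
3. (f (t (u (g)) (t (g) (s))) (r (g) (g)))  →  (f (t (u (g)) (t (g) (s))) (g))


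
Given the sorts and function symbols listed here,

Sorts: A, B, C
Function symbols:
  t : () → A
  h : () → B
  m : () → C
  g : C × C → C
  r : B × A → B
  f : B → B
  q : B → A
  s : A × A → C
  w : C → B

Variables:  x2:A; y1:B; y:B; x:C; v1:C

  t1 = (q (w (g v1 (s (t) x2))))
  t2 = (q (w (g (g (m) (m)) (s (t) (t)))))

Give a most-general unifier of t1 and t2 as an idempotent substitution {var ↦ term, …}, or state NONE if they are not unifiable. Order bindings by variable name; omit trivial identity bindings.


{v1 ↦ (g (m) (m)), x2 ↦ (t)}


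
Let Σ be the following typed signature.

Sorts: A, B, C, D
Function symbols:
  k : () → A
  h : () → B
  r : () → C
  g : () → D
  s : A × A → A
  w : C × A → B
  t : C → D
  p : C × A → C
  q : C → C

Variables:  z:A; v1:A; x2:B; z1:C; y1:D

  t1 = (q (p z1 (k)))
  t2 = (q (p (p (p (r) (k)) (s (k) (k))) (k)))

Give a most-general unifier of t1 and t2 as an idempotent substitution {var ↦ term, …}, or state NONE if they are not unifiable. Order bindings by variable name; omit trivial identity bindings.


{z1 ↦ (p (p (r) (k)) (s (k) (k)))}


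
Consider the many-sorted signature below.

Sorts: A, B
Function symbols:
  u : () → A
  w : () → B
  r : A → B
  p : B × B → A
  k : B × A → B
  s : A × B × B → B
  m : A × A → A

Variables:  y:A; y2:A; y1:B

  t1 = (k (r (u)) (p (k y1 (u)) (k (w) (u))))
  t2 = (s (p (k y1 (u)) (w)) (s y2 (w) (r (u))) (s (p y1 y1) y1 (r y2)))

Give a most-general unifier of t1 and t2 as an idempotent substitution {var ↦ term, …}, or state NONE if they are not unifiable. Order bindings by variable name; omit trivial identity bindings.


head clash or occurs-check failure — not unifiable

NONE (not unifiable)


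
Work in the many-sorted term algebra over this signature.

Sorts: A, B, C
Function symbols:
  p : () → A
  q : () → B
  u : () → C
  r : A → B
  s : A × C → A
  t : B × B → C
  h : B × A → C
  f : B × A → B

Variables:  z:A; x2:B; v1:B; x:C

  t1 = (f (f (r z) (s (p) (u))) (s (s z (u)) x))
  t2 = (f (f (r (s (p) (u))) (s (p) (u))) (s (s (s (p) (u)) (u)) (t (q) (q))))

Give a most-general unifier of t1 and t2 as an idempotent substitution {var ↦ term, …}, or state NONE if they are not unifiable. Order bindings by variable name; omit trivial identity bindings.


{x ↦ (t (q) (q)), z ↦ (s (p) (u))}


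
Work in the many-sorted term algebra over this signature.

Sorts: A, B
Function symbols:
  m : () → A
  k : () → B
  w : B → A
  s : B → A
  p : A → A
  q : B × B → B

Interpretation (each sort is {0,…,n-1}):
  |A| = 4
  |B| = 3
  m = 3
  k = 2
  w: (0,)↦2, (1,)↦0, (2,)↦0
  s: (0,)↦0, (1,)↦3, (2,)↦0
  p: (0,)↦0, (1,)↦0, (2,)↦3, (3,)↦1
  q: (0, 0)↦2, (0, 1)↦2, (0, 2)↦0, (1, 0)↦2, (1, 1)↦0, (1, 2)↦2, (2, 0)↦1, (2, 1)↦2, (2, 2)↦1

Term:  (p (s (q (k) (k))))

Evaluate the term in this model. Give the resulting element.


  k = 2
  k = 2
  (q (k) (k)) = q(2, 2) = 1
  (s (q (k) (k))) = s(1,) = 3
  (p (s (q (k) (k)))) = p(3,) = 1

value = 1


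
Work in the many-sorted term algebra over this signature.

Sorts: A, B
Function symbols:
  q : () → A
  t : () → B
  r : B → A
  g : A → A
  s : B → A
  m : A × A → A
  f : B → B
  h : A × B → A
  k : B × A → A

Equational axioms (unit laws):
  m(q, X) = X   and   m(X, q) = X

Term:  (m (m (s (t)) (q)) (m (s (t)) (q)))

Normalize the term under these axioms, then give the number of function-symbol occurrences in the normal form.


1. (m (m (s (t)) (q)) (m (s (t)) (q)))  →  (m (s (t)) (m (s (t)) (q)))
2. (m (s (t)) (m (s (t)) (q)))  →  (m (s (t)) (s (t)))
normal form: (m (s (t)) (s (t)))

size = 5


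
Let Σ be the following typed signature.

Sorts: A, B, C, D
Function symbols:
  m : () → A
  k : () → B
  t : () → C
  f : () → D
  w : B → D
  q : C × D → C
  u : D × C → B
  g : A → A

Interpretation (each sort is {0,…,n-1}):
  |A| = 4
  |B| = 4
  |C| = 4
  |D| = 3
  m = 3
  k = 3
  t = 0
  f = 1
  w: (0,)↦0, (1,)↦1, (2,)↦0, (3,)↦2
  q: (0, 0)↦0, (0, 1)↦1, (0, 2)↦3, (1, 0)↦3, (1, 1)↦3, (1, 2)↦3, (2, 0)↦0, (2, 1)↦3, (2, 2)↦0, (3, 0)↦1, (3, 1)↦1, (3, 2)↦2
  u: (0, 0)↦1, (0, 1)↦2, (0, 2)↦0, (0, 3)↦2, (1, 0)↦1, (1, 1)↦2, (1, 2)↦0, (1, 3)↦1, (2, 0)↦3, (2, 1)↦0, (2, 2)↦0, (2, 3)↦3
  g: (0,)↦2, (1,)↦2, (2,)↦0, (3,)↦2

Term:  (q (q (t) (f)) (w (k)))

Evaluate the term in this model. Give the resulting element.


  t = 0
  f = 1
  (q (t) (f)) = q(0, 1) = 1
  k = 3
  (w (k)) = w(3,) = 2
  (q (q (t) (f)) (w (k))) = q(1, 2) = 3

value = 3


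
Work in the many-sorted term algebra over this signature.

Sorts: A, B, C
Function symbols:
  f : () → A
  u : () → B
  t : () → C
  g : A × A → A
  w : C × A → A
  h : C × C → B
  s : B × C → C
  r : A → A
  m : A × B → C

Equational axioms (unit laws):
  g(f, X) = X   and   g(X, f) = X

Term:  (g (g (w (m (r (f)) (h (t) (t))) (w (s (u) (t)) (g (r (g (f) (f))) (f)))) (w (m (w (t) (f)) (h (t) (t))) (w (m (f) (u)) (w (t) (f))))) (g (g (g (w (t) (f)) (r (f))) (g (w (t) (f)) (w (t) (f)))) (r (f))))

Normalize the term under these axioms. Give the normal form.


normal form = (g (g (w (m (r (f)) (h (t) (t))) (w (s (u) (t)) (r (f)))) (w (m (w (t) (f)) (h (t) (t))) (w (m (f) (u)) (w (t) (f))))) (g (g (g (w (t) (f)) (r (f))) (g (w (t) (f)) (w (t) (f)))) (r (f))))

1. (g (g (w (m (r (f)) (h (t) (t))) (w (s (u) (t)) (g (r (g (f) (f))) (f)))) (w (m (w (t) (f)) (h (t) (t))) (w (m (f) (u)) (w (t) (f))))) (g (g (g (w (t) (f)) (r (f))) (g (w (t) (f)) (w (t) (f)))) (r (f))))  →  (g (g (w (m (r (f)) (h (t) (t))) (w (s (u) (t)) (r (g (f) (f))))) (w (m (w (t) (f)) (h (t) (t))) (w (m (f) (u)) (w (t) (f))))) (g (g (g (w (t) (f)) (r (f))) (g (w (t) (f)) (w (t) (f)))) (r (f))))
2. (g (g (w (m (r (f)) (h (t) (t))) (w (s (u) (t)) (r (g (f) (f))))) (w (m (w (t) (f)) (h (t) (t))) (w (m (f) (u)) (w (t) (f))))) (g (g (g (w (t) (f)) (r (f))) (g (w (t) (f)) (w (t) (f)))) (r (f))))  →  (g (g (w (m (r (f)) (h (t) (t))) (w (s (u) (t)) (r (f)))) (w (m (w (t) (f)) (h (t) (t))) (w (m (f) (u)) (w (t) (f))))) (g (g (g (w (t) (f)) (r (f))) (g (w (t) (f)) (w (t) (f)))) (r (f))))


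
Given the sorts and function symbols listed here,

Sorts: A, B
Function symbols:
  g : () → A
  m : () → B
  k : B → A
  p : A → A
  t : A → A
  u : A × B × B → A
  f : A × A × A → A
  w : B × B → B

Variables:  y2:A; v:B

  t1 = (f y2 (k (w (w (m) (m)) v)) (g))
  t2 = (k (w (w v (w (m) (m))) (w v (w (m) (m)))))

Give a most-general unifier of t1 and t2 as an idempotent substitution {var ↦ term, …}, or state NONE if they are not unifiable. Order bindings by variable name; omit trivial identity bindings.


NONE (not unifiable)

head clash or occurs-check failure — not unifiable


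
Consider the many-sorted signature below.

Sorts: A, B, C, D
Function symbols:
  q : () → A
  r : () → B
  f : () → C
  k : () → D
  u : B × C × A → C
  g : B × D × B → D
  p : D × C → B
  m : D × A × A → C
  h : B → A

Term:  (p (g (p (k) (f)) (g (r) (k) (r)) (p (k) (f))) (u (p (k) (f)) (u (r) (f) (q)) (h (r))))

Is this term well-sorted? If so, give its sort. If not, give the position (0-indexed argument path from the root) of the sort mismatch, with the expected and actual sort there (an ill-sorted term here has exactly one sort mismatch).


well-sorted; sort = B

      (k) : D
      (f) : C
    (p (k) (f)) : B
      (r) : B
      (k) : D
      (r) : B
    (g (r) (k) (r)) : D
      (k) : D
      (f) : C
    (p (k) (f)) : B
  (g (p (k) (f)) (g (r) (k) (r)) (p (k) (f))) : D
      (k) : D
      (f) : C
    (p (k) (f)) : B
      (r) : B
      (f) : C
      (q) : A
    (u (r) (f) (q)) : C
      (r) : B
    (h (r)) : A
  (u (p (k) (f)) (u (r) (f) (q)) (h (r))) : C
(p (g (p (k) (f)) (g (r) (k) (r)) (p (k) (f))) (u (p (k) (f)) (u (r) (f) (q)) (h (r)))) : B


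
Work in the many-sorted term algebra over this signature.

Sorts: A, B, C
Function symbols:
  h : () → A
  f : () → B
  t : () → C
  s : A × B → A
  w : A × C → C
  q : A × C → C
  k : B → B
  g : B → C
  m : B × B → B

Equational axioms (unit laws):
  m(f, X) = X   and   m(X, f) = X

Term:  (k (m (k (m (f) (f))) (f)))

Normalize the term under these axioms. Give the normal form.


normal form = (k (k (f)))

1. (k (m (k (m (f) (f))) (f)))  →  (k (k (m (f) (f))))
2. (k (k (m (f) (f))))  →  (k (k (f)))


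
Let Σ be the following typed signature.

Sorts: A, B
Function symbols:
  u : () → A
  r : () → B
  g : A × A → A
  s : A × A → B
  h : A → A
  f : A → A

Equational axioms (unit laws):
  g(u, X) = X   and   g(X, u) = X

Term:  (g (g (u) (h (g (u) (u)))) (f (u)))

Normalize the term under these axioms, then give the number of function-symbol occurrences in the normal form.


1. (g (g (u) (h (g (u) (u)))) (f (u)))  →  (g (h (g (u) (u))) (f (u)))
2. (g (h (g (u) (u))) (f (u)))  →  (g (h (u)) (f (u)))
normal form: (g (h (u)) (f (u)))

size = 5


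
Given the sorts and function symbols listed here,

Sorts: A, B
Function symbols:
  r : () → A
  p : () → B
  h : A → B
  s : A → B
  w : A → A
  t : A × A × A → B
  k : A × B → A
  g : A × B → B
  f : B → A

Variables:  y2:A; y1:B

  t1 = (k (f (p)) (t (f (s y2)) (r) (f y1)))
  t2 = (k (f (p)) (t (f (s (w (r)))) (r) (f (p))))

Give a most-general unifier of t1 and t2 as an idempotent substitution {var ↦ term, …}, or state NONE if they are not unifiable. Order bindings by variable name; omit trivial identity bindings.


{y1 ↦ (p), y2 ↦ (w (r))}


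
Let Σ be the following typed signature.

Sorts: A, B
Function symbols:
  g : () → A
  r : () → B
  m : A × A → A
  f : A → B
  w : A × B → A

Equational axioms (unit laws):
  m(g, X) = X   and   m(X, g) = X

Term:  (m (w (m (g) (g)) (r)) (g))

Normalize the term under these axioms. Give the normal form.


1. (m (w (m (g) (g)) (r)) (g))  →  (w (m (g) (g)) (r))
2. (w (m (g) (g)) (r))  →  (w (g) (r))

normal form = (w (g) (r))


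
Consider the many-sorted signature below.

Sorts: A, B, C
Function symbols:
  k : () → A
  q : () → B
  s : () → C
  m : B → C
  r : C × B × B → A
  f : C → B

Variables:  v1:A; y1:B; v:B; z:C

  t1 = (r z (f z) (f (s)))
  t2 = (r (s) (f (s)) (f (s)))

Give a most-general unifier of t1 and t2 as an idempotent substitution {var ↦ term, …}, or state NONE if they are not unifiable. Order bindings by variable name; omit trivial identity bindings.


{z ↦ (s)}


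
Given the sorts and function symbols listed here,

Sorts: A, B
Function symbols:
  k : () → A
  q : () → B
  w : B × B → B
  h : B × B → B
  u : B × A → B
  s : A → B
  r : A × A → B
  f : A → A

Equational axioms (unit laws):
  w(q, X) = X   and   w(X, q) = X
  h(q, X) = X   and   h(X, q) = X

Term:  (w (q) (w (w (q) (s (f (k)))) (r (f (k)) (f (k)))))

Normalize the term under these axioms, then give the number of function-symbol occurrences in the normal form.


size = 9

1. (w (q) (w (w (q) (s (f (k)))) (r (f (k)) (f (k)))))  →  (w (w (q) (s (f (k)))) (r (f (k)) (f (k))))
2. (w (w (q) (s (f (k)))) (r (f (k)) (f (k))))  →  (w (s (f (k))) (r (f (k)) (f (k))))
normal form: (w (s (f (k))) (r (f (k)) (f (k))))


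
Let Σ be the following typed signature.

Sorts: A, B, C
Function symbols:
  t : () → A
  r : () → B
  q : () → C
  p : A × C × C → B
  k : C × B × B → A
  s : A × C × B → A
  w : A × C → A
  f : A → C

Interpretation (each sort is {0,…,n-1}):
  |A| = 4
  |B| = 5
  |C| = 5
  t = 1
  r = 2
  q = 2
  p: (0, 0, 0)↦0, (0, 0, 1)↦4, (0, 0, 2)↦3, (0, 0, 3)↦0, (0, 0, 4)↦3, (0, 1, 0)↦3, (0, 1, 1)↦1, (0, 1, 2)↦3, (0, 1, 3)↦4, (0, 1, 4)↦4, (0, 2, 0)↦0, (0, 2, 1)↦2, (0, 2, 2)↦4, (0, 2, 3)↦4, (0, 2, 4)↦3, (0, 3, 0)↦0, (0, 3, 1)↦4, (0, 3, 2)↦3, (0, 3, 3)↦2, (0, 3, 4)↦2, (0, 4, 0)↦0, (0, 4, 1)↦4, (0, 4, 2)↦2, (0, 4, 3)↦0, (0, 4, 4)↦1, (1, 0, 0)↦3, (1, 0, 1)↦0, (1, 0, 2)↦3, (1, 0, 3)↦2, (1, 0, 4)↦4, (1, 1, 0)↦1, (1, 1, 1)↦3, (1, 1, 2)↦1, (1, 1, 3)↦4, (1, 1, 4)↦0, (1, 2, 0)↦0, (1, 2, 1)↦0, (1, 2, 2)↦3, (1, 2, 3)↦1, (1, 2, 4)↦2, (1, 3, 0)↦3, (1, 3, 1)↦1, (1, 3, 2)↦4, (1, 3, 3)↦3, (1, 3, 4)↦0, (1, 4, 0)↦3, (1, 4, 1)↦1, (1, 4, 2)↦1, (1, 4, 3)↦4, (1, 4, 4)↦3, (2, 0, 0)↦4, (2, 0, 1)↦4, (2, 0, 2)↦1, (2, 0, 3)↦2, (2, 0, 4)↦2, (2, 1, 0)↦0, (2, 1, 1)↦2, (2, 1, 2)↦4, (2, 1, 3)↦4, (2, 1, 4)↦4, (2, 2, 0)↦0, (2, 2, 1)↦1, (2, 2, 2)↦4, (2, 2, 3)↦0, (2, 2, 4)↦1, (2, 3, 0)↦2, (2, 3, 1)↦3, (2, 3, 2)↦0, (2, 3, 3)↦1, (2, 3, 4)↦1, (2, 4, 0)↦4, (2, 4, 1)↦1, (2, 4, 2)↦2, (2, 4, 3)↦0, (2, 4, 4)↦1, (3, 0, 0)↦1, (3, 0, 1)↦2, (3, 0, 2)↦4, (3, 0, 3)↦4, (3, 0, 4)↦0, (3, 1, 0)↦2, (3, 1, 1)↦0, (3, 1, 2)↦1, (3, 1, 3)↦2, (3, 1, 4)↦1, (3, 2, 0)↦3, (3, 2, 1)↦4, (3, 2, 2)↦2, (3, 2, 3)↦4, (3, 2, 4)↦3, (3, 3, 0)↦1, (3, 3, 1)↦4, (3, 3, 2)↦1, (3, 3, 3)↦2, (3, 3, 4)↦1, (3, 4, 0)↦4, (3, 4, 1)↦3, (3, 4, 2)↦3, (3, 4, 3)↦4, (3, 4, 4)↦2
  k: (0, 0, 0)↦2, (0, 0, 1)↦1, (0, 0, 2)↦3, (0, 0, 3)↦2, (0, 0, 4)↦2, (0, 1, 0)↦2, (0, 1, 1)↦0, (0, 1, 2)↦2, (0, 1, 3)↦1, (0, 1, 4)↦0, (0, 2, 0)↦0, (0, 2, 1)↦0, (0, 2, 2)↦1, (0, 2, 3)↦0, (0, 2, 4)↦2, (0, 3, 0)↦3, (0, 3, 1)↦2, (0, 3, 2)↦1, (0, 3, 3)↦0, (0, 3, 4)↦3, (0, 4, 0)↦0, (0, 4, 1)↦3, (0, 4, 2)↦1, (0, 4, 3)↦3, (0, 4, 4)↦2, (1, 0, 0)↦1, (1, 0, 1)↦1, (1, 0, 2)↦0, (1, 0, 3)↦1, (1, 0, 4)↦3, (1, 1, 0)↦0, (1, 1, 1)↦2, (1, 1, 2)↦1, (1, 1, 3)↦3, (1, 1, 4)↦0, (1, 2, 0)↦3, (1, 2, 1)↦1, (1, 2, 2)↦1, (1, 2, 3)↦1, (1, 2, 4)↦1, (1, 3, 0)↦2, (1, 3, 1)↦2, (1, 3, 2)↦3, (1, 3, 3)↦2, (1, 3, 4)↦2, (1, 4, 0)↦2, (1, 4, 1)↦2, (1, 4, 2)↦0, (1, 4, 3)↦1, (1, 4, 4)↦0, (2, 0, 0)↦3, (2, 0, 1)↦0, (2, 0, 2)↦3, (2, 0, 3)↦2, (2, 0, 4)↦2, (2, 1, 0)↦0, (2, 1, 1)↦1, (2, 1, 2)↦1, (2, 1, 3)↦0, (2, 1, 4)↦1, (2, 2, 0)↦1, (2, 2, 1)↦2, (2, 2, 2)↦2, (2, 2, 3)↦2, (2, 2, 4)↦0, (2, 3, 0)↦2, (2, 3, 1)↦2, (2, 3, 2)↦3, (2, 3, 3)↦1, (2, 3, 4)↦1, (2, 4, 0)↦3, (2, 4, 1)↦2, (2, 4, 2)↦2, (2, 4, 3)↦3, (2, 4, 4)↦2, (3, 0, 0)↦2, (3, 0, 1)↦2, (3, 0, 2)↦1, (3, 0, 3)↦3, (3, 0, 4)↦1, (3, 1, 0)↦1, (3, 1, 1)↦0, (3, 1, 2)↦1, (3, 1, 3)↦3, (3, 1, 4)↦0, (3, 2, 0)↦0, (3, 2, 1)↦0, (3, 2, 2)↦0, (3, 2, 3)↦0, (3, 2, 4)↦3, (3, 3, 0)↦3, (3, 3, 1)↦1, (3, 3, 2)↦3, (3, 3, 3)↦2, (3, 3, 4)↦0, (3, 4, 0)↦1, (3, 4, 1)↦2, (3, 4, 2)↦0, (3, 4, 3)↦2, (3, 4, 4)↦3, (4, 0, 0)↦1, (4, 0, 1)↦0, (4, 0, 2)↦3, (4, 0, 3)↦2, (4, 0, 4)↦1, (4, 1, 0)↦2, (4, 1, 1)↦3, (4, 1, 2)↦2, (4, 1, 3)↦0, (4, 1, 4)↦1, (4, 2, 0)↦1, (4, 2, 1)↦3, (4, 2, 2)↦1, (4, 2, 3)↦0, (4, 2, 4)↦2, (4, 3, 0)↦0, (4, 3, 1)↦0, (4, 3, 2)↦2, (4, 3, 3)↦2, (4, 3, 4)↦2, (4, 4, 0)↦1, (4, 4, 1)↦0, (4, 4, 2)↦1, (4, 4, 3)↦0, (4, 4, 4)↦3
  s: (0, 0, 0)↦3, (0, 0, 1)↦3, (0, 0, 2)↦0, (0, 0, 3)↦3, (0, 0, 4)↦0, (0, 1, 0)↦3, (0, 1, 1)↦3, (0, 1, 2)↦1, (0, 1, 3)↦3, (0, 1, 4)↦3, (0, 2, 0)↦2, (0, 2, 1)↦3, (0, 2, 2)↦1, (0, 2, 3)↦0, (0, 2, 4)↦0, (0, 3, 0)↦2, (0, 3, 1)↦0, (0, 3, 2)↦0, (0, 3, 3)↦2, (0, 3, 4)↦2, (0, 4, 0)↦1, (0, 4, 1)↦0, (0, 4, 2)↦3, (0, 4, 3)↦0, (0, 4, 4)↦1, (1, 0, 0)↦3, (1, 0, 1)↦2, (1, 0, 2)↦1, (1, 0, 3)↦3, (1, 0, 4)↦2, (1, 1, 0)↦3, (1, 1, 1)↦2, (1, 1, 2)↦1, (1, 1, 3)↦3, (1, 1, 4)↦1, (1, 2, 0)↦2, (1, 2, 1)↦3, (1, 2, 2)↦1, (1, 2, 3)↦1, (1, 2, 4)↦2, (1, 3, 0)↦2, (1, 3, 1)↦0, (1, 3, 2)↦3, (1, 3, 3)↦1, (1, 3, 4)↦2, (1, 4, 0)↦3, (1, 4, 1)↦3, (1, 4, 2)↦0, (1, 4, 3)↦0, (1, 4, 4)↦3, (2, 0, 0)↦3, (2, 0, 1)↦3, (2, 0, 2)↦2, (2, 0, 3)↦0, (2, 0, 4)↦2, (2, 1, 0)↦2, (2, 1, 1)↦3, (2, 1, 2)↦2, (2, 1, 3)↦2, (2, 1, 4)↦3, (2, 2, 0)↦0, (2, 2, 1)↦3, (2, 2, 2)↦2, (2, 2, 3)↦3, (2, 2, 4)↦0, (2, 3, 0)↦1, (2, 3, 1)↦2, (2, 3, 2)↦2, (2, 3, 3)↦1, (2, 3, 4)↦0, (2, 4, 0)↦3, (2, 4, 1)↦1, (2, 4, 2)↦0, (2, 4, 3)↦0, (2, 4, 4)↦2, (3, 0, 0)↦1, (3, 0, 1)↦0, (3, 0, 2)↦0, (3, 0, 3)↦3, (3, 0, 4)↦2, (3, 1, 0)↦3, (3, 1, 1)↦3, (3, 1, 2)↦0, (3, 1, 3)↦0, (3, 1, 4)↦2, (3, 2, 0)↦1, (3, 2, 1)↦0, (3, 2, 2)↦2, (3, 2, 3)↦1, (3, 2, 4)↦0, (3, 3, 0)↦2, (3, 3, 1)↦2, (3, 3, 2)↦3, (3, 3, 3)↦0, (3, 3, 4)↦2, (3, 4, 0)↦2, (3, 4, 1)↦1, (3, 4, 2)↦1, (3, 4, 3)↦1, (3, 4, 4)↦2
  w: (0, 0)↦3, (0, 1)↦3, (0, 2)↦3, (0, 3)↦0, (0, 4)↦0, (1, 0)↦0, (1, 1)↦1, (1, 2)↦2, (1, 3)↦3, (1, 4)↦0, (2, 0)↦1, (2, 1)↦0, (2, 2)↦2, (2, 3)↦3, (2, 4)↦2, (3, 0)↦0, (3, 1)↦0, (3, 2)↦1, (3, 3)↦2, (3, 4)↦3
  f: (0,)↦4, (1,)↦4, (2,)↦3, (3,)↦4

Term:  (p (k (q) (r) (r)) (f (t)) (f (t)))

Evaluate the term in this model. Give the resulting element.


  q = 2
  r = 2
  r = 2
  (k (q) (r) (r)) = k(2, 2, 2) = 2
  t = 1
  (f (t)) = f(1,) = 4
  t = 1
  (f (t)) = f(1,) = 4
  (p (k (q) (r) (r)) (f (t)) (f (t))) = p(2, 4, 4) = 1

value = 1


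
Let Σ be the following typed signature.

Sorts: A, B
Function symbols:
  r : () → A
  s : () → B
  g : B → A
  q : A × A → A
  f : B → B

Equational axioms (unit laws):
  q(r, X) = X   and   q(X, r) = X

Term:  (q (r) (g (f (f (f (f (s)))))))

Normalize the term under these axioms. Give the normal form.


normal form = (g (f (f (f (f (s))))))

1. (q (r) (g (f (f (f (f (s)))))))  →  (g (f (f (f (f (s))))))


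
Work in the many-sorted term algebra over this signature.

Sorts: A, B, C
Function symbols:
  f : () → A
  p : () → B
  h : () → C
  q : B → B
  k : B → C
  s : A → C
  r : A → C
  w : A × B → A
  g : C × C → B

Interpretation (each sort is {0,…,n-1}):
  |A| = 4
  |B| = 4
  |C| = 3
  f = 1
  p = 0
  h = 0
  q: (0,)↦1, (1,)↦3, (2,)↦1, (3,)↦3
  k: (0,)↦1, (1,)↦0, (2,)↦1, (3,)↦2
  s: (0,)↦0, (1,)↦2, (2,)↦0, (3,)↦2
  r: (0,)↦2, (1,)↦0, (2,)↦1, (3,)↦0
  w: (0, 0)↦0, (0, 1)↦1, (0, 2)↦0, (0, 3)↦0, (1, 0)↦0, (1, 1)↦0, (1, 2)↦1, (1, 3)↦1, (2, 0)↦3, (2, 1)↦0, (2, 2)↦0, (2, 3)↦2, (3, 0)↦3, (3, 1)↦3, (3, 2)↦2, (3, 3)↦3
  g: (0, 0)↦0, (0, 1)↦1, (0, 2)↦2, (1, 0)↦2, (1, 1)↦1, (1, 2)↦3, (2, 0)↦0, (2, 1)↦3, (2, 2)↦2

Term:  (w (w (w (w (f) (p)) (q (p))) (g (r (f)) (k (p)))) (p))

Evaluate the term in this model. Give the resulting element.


  f = 1
  p = 0
  (w (f) (p)) = w(1, 0) = 0
  p = 0
  (q (p)) = q(0,) = 1
  (w (w (f) (p)) (q (p))) = w(0, 1) = 1
  f = 1
  (r (f)) = r(1,) = 0
  p = 0
  (k (p)) = k(0,) = 1
  (g (r (f)) (k (p))) = g(0, 1) = 1
  (w (w (w (f) (p)) (q (p))) (g (r (f)) (k (p)))) = w(1, 1) = 0
  p = 0
  (w (w (w (w (f) (p)) (q (p))) (g (r (f)) (k (p)))) (p)) = w(0, 0) = 0

value = 0


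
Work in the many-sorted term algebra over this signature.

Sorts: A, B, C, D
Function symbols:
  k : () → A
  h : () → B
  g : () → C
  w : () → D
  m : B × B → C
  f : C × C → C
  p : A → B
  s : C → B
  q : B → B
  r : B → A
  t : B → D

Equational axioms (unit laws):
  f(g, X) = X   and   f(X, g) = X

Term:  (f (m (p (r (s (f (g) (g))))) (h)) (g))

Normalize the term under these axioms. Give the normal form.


1. (f (m (p (r (s (f (g) (g))))) (h)) (g))  →  (m (p (r (s (f (g) (g))))) (h))
2. (m (p (r (s (f (g) (g))))) (h))  →  (m (p (r (s (g)))) (h))

normal form = (m (p (r (s (g)))) (h))


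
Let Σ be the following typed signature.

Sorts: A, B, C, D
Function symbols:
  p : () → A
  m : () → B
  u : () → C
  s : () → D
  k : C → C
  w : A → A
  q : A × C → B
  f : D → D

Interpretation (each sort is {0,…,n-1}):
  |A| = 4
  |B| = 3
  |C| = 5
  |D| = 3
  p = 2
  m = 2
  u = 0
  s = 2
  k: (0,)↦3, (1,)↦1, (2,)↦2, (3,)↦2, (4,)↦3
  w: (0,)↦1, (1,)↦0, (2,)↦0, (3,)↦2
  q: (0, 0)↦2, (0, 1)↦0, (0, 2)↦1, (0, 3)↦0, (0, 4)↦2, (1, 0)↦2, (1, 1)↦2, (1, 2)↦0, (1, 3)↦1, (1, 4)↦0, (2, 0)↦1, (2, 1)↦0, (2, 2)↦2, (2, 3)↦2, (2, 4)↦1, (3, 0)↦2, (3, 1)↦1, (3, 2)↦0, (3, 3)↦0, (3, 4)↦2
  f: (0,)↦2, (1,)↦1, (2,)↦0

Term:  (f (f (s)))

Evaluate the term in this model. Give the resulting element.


  s = 2
  (f (s)) = f(2,) = 0
  (f (f (s))) = f(0,) = 2

value = 2


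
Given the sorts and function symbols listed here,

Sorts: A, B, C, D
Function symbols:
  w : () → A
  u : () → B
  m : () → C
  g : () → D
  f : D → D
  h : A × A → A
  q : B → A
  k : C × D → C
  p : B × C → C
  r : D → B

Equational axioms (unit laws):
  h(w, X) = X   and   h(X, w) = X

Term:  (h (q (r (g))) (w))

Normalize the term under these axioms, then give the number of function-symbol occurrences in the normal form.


1. (h (q (r (g))) (w))  →  (q (r (g)))
normal form: (q (r (g)))

size = 3


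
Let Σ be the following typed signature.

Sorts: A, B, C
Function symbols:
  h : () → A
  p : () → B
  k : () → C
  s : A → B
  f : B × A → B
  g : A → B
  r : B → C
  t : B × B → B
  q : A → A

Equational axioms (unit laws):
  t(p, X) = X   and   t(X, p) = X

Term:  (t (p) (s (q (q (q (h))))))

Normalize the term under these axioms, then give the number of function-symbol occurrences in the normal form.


size = 5

1. (t (p) (s (q (q (q (h))))))  →  (s (q (q (q (h)))))
normal form: (s (q (q (q (h)))))


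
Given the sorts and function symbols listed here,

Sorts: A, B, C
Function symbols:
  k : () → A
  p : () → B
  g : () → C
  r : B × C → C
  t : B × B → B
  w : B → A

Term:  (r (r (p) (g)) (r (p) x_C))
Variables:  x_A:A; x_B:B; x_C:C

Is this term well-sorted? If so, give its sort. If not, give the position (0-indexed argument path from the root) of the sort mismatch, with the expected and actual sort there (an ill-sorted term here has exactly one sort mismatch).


ill-sorted at position [0]: expected B, got C

    (p) : B
    (g) : C
  (r (p) (g)) : C
    (p) : B
    x_C : C
  (r (p) x_C) : C
(r (r (p) (g)) (r (p) x_C)) : ✗ arg 0 at [0] has sort C, expected B


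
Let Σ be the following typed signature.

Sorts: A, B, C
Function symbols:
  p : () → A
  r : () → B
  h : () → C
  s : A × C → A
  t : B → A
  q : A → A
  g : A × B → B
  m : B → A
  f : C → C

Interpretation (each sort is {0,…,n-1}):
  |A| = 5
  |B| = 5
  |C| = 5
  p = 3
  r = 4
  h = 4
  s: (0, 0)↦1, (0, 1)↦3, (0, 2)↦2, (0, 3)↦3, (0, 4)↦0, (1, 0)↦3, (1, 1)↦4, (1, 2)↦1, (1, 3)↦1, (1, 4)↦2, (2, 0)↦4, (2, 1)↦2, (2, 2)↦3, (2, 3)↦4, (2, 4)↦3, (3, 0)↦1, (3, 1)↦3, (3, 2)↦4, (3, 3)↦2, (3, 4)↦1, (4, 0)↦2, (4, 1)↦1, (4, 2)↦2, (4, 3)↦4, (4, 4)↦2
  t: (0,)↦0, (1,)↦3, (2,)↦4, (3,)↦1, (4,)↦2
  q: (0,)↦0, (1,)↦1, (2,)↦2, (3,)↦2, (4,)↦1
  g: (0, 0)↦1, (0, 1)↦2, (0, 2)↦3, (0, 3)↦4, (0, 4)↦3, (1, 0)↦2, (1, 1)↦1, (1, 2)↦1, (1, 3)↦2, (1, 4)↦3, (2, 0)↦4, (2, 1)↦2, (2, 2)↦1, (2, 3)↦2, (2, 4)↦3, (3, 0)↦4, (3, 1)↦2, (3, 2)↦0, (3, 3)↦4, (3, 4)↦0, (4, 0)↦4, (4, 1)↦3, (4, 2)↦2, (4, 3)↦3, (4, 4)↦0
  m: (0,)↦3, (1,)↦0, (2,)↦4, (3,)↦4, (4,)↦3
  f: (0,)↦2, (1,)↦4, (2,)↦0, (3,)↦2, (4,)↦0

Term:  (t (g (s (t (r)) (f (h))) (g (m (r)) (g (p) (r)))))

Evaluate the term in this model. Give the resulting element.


  r = 4
  (t (r)) = t(4,) = 2
  h = 4
  (f (h)) = f(4,) = 0
  (s (t (r)) (f (h))) = s(2, 0) = 4
  r = 4
  (m (r)) = m(4,) = 3
  p = 3
  r = 4
  (g (p) (r)) = g(3, 4) = 0
  (g (m (r)) (g (p) (r))) = g(3, 0) = 4
  (g (s (t (r)) (f (h))) (g (m (r)) (g (p) (r)))) = g(4, 4) = 0
  (t (g (s (t (r)) (f (h))) (g (m (r)) (g (p) (r))))) = t(0,) = 0

value = 0


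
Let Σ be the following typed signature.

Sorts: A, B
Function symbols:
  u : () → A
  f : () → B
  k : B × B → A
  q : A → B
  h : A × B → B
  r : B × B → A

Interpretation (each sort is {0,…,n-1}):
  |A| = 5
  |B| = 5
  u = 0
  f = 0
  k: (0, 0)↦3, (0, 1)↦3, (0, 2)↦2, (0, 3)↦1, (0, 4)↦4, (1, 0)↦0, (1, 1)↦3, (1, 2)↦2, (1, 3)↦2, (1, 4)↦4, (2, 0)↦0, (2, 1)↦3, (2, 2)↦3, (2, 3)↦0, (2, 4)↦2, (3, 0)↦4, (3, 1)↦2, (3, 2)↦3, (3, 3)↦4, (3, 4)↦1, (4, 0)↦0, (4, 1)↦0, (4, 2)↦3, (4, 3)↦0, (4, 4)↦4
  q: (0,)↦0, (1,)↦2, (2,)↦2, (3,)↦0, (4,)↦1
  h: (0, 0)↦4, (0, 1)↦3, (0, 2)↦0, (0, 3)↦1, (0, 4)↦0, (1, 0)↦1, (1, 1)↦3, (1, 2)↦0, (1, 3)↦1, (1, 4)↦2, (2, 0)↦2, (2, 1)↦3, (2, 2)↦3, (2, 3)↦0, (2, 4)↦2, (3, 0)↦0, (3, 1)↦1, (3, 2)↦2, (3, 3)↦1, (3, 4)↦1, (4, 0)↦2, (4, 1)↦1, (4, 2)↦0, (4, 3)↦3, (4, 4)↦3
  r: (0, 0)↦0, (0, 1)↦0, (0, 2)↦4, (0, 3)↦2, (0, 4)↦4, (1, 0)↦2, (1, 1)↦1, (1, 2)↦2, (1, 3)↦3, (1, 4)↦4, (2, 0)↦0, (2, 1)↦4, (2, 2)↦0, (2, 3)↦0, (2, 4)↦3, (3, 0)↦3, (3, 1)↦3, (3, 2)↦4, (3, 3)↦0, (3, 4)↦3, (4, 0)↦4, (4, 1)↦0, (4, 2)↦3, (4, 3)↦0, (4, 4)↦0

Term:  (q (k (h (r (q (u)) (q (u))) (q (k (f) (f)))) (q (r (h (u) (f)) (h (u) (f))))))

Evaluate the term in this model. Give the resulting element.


value = 0

  u = 0
  (q (u)) = q(0,) = 0
  u = 0
  (q (u)) = q(0,) = 0
  (r (q (u)) (q (u))) = r(0, 0) = 0
  f = 0
  f = 0
  (k (f) (f)) = k(0, 0) = 3
  (q (k (f) (f))) = q(3,) = 0
  (h (r (q (u)) (q (u))) (q (k (f) (f)))) = h(0, 0) = 4
  u = 0
  f = 0
  (h (u) (f)) = h(0, 0) = 4
  u = 0
  f = 0
  (h (u) (f)) = h(0, 0) = 4
  (r (h (u) (f)) (h (u) (f))) = r(4, 4) = 0
  (q (r (h (u) (f)) (h (u) (f)))) = q(0,) = 0
  (k (h (r (q (u)) (q (u))) (q (k (f) (f)))) (q (r (h (u) (f)) (h (u) (f))))) = k(4, 0) = 0
  (q (k (h (r (q (u)) (q (u))) (q (k (f) (f)))) (q (r (h (u) (f)) (h (u) (f)))))) = q(0,) = 0


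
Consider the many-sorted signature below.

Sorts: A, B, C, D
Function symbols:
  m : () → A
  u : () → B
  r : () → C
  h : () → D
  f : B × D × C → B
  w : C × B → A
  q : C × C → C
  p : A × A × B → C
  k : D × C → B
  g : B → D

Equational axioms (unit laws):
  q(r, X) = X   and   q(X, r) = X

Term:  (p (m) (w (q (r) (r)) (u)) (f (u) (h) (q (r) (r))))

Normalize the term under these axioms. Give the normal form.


normal form = (p (m) (w (r) (u)) (f (u) (h) (r)))

1. (p (m) (w (q (r) (r)) (u)) (f (u) (h) (q (r) (r))))  →  (p (m) (w (r) (u)) (f (u) (h) (q (r) (r))))
2. (p (m) (w (r) (u)) (f (u) (h) (q (r) (r))))  →  (p (m) (w (r) (u)) (f (u) (h) (r)))


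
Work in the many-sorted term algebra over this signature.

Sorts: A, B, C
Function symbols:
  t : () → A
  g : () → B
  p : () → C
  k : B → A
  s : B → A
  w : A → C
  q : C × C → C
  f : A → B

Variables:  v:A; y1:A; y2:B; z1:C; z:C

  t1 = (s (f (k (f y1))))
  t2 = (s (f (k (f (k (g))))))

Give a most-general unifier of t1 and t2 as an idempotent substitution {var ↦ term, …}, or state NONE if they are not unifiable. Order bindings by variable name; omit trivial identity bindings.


{y1 ↦ (k (g))}


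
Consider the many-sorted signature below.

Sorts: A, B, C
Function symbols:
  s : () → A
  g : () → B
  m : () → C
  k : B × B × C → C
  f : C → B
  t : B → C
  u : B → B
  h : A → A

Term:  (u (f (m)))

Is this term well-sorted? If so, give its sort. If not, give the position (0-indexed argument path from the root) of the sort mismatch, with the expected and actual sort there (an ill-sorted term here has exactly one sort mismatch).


well-sorted; sort = B

    (m) : C
  (f (m)) : B
(u (f (m))) : B


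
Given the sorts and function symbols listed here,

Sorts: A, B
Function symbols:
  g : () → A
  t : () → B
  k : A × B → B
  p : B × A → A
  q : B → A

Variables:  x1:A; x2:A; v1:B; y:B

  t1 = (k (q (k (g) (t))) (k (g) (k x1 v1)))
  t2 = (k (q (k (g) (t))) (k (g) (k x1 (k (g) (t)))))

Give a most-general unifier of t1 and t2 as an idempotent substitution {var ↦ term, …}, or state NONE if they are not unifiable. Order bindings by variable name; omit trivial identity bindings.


{v1 ↦ (k (g) (t))}


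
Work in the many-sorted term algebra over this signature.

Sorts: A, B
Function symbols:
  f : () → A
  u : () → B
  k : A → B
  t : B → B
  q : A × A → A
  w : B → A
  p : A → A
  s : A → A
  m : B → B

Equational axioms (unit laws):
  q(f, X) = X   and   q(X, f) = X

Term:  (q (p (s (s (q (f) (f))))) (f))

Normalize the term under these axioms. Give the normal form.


1. (q (p (s (s (q (f) (f))))) (f))  →  (p (s (s (q (f) (f)))))
2. (p (s (s (q (f) (f)))))  →  (p (s (s (f))))

normal form = (p (s (s (f))))


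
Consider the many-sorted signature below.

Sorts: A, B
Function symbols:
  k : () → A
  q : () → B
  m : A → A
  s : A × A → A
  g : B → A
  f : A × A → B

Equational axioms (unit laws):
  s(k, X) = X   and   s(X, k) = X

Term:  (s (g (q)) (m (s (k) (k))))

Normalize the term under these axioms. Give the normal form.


normal form = (s (g (q)) (m (k)))

1. (s (g (q)) (m (s (k) (k))))  →  (s (g (q)) (m (k)))


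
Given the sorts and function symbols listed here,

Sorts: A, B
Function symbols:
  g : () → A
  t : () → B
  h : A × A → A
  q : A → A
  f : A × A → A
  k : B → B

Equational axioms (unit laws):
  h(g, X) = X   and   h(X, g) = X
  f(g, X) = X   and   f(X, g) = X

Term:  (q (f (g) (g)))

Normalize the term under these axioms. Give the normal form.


normal form = (q (g))

1. (q (f (g) (g)))  →  (q (g))


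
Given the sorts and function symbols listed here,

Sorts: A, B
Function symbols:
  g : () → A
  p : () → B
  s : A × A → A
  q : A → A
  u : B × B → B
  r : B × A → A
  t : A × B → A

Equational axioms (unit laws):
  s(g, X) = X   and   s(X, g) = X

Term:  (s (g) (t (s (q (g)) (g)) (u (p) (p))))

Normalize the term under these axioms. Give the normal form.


normal form = (t (q (g)) (u (p) (p)))

1. (s (g) (t (s (q (g)) (g)) (u (p) (p))))  →  (t (s (q (g)) (g)) (u (p) (p)))
2. (t (s (q (g)) (g)) (u (p) (p)))  →  (t (q (g)) (u (p) (p)))


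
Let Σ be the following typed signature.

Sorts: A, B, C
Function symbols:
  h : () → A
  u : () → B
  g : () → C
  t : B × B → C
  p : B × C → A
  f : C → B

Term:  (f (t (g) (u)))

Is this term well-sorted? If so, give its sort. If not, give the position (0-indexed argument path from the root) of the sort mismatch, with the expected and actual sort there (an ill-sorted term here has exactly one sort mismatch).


ill-sorted at position [0, 0]: expected B, got C

    (g) : C
    (u) : B
  (t (g) (u)) : ✗ arg 0 at [0, 0] has sort C, expected B


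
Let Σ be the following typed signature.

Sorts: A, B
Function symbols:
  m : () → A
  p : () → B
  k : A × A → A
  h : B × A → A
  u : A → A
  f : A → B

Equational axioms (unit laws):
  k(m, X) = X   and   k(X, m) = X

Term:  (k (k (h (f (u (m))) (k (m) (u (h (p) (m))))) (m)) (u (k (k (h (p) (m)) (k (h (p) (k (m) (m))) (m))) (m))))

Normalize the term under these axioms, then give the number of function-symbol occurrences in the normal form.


size = 17

1. (k (k (h (f (u (m))) (k (m) (u (h (p) (m))))) (m)) (u (k (k (h (p) (m)) (k (h (p) (k (m) (m))) (m))) (m))))  →  (k (h (f (u (m))) (k (m) (u (h (p) (m))))) (u (k (k (h (p) (m)) (k (h (p) (k (m) (m))) (m))) (m))))
2. (k (h (f (u (m))) (k (m) (u (h (p) (m))))) (u (k (k (h (p) (m)) (k (h (p) (k (m) (m))) (m))) (m))))  →  (k (h (f (u (m))) (u (h (p) (m)))) (u (k (k (h (p) (m)) (k (h (p) (k (m) (m))) (m))) (m))))
3. (k (h (f (u (m))) (u (h (p) (m)))) (u (k (k (h (p) (m)) (k (h (p) (k (m) (m))) (m))) (m))))  →  (k (h (f (u (m))) (u (h (p) (m)))) (u (k (h (p) (m)) (k (h (p) (k (m) (m))) (m)))))
4. (k (h (f (u (m))) (u (h (p) (m)))) (u (k (h (p) (m)) (k (h (p) (k (m) (m))) (m)))))  →  (k (h (f (u (m))) (u (h (p) (m)))) (u (k (h (p) (m)) (h (p) (k (m) (m))))))
5. (k (h (f (u (m))) (u (h (p) (m)))) (u (k (h (p) (m)) (h (p) (k (m) (m))))))  →  (k (h (f (u (m))) (u (h (p) (m)))) (u (k (h (p) (m)) (h (p) (m)))))
normal form: (k (h (f (u (m))) (u (h (p) (m)))) (u (k (h (p) (m)) (h (p) (m)))))


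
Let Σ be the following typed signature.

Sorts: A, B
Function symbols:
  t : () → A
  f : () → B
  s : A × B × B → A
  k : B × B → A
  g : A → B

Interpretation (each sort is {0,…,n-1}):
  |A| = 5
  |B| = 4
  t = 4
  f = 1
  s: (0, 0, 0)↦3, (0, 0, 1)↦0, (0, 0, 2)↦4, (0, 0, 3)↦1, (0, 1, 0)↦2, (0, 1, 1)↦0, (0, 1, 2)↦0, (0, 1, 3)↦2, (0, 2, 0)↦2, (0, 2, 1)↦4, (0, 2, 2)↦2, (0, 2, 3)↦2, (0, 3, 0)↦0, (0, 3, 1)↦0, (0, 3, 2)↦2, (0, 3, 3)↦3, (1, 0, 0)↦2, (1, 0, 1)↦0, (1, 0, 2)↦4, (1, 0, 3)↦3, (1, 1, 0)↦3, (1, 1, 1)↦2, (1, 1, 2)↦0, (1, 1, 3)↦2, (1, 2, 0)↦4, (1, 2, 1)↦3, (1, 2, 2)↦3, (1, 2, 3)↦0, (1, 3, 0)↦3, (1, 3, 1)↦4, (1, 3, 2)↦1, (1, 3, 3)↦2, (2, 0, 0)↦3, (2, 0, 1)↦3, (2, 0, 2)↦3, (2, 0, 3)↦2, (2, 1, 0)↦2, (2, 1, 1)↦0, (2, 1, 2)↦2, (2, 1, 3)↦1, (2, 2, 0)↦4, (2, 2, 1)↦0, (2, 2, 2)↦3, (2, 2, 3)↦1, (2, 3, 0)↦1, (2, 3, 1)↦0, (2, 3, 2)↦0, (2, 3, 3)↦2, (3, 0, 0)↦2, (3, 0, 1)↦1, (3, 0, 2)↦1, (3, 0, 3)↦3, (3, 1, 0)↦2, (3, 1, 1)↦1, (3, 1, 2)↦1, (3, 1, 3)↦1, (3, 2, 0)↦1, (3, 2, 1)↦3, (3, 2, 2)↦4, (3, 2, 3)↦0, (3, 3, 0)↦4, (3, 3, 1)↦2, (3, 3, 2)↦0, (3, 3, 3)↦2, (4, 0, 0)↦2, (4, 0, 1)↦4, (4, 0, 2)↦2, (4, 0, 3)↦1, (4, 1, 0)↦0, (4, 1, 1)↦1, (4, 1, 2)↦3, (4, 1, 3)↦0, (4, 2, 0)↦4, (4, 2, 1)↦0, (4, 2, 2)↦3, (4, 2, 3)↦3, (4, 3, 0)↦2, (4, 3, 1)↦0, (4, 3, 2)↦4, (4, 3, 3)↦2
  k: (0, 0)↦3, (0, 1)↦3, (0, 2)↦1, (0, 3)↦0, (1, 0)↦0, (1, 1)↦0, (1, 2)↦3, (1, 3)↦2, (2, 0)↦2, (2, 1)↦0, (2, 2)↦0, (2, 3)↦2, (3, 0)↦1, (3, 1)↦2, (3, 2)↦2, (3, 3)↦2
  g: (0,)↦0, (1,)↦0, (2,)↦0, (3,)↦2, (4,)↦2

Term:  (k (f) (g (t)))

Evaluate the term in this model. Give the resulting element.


value = 3

  f = 1
  t = 4
  (g (t)) = g(4,) = 2
  (k (f) (g (t))) = k(1, 2) = 3


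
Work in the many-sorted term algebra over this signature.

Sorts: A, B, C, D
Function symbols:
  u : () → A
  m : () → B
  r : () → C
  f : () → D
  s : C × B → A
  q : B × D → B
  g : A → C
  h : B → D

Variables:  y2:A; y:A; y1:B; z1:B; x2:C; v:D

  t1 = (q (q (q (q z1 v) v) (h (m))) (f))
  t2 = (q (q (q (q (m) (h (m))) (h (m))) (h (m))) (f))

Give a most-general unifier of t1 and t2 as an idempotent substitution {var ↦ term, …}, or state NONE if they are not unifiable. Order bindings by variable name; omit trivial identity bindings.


{v ↦ (h (m)), z1 ↦ (m)}


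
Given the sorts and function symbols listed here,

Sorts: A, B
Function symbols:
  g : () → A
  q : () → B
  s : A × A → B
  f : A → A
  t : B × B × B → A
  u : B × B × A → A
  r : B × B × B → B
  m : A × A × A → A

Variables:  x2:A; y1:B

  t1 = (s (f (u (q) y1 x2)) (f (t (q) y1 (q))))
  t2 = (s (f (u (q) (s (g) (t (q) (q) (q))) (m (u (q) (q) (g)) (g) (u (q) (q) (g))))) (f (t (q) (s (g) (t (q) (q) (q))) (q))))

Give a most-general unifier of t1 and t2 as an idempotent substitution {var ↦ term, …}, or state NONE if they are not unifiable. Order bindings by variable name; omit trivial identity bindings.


{x2 ↦ (m (u (q) (q) (g)) (g) (u (q) (q) (g))), y1 ↦ (s (g) (t (q) (q) (q)))}


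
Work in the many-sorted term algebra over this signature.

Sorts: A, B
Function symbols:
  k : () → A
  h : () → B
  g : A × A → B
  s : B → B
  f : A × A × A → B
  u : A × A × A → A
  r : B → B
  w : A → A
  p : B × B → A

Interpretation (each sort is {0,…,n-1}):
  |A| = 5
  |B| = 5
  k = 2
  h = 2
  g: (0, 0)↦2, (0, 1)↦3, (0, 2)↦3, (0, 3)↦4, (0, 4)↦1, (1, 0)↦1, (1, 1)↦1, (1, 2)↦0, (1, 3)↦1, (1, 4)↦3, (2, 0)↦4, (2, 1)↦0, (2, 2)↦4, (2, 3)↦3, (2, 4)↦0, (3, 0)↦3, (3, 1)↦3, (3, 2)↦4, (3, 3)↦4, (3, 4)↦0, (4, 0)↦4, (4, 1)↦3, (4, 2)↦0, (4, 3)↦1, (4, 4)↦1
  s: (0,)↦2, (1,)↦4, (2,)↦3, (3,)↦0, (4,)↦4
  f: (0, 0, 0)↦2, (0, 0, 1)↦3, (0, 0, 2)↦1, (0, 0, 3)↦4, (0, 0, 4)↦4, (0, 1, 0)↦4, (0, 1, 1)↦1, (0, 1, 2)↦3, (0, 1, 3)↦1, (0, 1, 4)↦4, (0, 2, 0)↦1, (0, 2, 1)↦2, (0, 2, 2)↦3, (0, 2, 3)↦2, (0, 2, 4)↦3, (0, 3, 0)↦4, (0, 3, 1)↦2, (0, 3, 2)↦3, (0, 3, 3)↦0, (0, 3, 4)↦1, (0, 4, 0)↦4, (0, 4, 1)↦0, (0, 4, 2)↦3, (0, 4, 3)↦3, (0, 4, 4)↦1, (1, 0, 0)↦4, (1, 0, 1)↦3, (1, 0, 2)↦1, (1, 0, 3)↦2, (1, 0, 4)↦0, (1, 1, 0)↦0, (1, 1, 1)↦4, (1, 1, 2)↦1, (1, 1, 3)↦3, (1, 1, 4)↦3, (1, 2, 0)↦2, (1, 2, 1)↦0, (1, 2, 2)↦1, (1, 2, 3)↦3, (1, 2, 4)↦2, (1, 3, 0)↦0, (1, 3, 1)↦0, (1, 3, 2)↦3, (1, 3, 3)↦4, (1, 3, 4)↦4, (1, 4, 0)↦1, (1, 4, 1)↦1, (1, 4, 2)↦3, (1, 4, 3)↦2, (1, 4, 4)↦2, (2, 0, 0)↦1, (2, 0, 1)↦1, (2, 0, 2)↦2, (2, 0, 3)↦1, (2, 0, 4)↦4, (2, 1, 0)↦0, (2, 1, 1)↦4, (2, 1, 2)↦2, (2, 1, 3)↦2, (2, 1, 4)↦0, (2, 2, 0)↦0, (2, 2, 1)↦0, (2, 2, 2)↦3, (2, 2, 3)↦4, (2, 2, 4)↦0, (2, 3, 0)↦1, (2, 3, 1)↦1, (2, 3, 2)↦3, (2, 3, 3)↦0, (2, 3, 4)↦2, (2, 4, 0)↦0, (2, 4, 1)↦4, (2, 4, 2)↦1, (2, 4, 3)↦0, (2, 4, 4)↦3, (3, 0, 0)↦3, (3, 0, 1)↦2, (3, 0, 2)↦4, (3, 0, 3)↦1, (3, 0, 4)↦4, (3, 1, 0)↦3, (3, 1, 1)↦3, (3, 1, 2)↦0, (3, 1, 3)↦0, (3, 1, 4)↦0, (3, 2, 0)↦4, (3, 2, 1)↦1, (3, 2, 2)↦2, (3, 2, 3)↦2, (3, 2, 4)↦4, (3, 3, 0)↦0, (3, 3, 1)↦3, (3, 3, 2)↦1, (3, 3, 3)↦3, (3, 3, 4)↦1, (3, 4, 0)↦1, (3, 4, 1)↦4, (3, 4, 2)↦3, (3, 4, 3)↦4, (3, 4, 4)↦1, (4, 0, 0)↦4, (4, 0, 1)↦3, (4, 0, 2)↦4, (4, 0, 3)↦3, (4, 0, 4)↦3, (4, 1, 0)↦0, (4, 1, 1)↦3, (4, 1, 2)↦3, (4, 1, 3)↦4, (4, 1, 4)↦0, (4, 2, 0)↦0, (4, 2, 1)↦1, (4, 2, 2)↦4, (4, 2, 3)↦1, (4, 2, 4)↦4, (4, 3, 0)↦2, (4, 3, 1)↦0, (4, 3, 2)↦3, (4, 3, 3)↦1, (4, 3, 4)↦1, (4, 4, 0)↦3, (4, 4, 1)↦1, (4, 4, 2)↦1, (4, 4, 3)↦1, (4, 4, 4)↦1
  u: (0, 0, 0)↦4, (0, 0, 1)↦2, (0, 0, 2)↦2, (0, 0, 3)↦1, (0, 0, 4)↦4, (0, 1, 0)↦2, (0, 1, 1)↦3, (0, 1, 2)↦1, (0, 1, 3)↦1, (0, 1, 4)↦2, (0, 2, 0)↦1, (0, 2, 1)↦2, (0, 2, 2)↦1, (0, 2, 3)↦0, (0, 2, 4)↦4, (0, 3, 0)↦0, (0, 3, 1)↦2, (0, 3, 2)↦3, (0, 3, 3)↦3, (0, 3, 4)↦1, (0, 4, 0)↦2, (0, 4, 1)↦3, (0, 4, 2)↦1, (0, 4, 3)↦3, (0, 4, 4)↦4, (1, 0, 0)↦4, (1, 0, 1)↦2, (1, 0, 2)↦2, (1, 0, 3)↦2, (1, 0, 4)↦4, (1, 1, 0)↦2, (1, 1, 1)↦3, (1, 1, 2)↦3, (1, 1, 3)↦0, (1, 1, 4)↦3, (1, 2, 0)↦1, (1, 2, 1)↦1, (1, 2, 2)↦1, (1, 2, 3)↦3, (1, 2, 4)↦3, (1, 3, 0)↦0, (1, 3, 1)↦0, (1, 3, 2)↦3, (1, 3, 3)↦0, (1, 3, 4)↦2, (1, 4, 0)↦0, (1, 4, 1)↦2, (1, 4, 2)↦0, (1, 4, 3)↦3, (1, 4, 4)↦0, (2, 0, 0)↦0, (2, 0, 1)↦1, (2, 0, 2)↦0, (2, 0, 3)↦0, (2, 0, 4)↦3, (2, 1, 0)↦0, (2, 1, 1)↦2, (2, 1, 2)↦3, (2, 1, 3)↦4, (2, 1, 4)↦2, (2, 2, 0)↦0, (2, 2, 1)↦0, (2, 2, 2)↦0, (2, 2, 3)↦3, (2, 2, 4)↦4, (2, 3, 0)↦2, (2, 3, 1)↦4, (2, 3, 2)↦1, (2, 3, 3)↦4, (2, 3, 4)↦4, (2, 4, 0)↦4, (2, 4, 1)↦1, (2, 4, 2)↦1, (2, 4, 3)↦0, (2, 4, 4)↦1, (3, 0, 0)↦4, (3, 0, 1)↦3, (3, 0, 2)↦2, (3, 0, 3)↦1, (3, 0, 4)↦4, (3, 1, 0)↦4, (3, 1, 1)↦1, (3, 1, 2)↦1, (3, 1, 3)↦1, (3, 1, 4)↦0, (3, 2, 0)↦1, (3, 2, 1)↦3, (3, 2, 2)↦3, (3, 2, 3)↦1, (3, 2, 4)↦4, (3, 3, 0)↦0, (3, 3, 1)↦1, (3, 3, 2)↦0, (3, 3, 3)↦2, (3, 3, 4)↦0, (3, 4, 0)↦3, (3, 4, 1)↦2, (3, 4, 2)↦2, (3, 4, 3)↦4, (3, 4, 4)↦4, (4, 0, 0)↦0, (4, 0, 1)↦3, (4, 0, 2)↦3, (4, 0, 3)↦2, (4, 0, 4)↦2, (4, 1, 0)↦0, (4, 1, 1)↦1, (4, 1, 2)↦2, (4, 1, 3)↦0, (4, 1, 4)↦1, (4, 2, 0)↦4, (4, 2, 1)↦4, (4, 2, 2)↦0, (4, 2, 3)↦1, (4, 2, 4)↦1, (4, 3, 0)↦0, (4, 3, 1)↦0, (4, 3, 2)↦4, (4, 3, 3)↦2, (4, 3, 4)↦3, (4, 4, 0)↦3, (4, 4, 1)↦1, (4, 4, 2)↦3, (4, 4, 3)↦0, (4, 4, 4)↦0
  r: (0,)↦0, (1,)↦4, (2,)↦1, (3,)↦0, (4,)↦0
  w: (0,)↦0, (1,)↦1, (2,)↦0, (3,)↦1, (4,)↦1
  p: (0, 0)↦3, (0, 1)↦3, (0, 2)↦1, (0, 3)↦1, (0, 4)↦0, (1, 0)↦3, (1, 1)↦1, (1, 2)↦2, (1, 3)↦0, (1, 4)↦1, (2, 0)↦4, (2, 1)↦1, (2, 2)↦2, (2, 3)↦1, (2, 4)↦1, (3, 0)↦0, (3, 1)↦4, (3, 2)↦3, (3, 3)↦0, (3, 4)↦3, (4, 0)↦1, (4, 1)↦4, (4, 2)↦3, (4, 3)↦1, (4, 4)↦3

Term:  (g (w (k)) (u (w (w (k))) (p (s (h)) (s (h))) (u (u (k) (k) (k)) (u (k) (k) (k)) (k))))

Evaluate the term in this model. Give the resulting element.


  k = 2
  (w (k)) = w(2,) = 0
  k = 2
  (w (k)) = w(2,) = 0
  (w (w (k))) = w(0,) = 0
  h = 2
  (s (h)) = s(2,) = 3
  h = 2
  (s (h)) = s(2,) = 3
  (p (s (h)) (s (h))) = p(3, 3) = 0
  k = 2
  k = 2
  k = 2
  (u (k) (k) (k)) = u(2, 2, 2) = 0
  k = 2
  k = 2
  k = 2
  (u (k) (k) (k)) = u(2, 2, 2) = 0
  k = 2
  (u (u (k) (k) (k)) (u (k) (k) (k)) (k)) = u(0, 0, 2) = 2
  (u (w (w (k))) (p (s (h)) (s (h))) (u (u (k) (k) (k)) (u (k) (k) (k)) (k))) = u(0, 0, 2) = 2
  (g (w (k)) (u (w (w (k))) (p (s (h)) (s (h))) (u (u (k) (k) (k)) (u (k) (k) (k)) (k)))) = g(0, 2) = 3

value = 3
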